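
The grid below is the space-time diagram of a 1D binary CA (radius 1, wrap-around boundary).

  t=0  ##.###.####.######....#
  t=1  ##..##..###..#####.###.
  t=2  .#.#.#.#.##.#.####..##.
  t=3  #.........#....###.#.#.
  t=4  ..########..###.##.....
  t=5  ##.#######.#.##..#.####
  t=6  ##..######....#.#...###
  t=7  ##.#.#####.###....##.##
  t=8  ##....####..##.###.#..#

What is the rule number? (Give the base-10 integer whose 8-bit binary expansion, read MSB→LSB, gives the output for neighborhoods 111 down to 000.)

195

  [7] ### => #  t=0,i=0
  [6] ##. => #  t=0,i=1
  [5] #.# => .  t=0,i=2
  [4] #.. => .  t=0,i=18
  [3] .## => .  t=0,i=3
  [2] .#. => .  t=2,i=1
  [1] ..# => #  t=0,i=21
  [0] ... => #  t=0,i=19
  bits 11000011 = 195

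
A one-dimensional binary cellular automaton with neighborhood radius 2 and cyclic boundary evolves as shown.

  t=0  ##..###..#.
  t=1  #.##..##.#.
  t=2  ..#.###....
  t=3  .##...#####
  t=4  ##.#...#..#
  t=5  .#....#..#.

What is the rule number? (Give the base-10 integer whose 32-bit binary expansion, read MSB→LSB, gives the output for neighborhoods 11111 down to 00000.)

  ##### -> .   bit 31 = 0  t=3,i=8
  ####. -> .   bit 30 = 0  t=3,i=9
  ###.# -> #   bit 29 = 1  t=3,i=10
  ###.. -> #   bit 28 = 1  t=0,i=6
  ##.## -> #   bit 27 = 1  t=3,i=0
  ##.#. -> .   bit 26 = 0  t=1,i=8
  ##..# -> #   bit 25 = 1  t=0,i=2
  ##... -> #   bit 24 = 1  t=2,i=7
  #.### -> .   bit 23 = 0  t=2,i=4
  #.##. -> #   bit 22 = 1  t=0,i=0
  #.#.# -> .   bit 21 = 0  t=1,i=0
  #.#.. -> .   bit 20 = 0  t=4,i=3
  #..## -> #   bit 19 = 1  t=0,i=3
  #..#. -> .   bit 18 = 0  t=0,i=8
  #...# -> .   bit 17 = 0  t=3,i=4
  #.... -> #   bit 16 = 1  t=2,i=8
  .#### -> #   bit 15 = 1  t=3,i=7
  .###. -> .   bit 14 = 0  t=0,i=5
  .##.# -> .   bit 13 = 0  t=1,i=7
  .##.. -> .   bit 12 = 0  t=0,i=1
  .#.## -> .   bit 11 = 0  t=0,i=10
  .#.#. -> .   bit 10 = 0  t=1,i=10
  .#..# -> .   bit 9 = 0  t=4,i=8
  .#... -> .   bit 8 = 0  t=4,i=4
  ..### -> .   bit 7 = 0  t=0,i=4
  ..##. -> #   bit 6 = 1  t=1,i=6
  ..#.# -> #   bit 5 = 1  t=0,i=9
  ..#.. -> .   bit 4 = 0  t=4,i=7
  ...## -> .   bit 3 = 0  t=3,i=5
  ...#. -> #   bit 2 = 1  t=2,i=1
  ....# -> .   bit 1 = 0  t=2,i=0
  ..... -> #   bit 0 = 1  t=2,i=9
  bits 00111011010010011000000001100101 = 994672741

994672741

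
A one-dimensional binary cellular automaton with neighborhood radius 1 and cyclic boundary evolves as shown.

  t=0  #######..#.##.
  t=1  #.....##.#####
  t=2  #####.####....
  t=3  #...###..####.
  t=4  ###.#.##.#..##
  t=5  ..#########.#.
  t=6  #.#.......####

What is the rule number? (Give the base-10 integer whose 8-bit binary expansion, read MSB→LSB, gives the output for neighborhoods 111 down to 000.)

  nb ###: next=.  (t=0,i=1, bit7=0)
  nb ##.: next=#  (t=0,i=6, bit6=1)
  nb #.#: next=#  (t=0,i=10, bit5=1)
  nb #..: next=#  (t=0,i=7, bit4=1)
  nb .##: next=#  (t=0,i=0, bit3=1)
  nb .#.: next=#  (t=0,i=9, bit2=1)
  nb ..#: next=.  (t=0,i=8, bit1=0)
  nb ...: next=#  (t=1,i=2, bit0=1)
  bits 01111101 = 125

125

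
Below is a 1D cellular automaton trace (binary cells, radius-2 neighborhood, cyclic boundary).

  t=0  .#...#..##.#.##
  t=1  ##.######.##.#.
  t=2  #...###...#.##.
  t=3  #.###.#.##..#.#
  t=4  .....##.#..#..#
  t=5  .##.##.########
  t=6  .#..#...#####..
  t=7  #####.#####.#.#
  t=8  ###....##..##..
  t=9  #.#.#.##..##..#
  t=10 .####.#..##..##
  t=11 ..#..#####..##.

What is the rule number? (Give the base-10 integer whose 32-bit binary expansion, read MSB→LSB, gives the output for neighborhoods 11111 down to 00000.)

  #####|#  b31=1 t=1,i=5
  ####.|.  b30=0 t=1,i=7
  ###.#|.  b29=0 t=1,i=8
  ###..|#  b28=1 t=2,i=6
  ##.##|.  b27=0 t=1,i=2
  ##.#.|#  b26=1 t=0,i=0
  ##..#|.  b25=0 t=3,i=10
  ##...|.  b24=0 t=2,i=7
  #.###|.  b23=0 t=1,i=3
  #.##.|#  b22=1 t=0,i=13
  #.#.#|#  b21=1 t=0,i=11
  #.#..|#  b20=1 t=0,i=1
  #..##|#  b19=1 t=0,i=7
  #..#.|#  b18=1 t=3,i=11
  #...#|#  b17=1 t=0,i=3
  #....|#  b16=1 t=4,i=1
  .####|#  b15=1 t=1,i=4
  .###.|.  b14=0 t=2,i=5
  .##.#|.  b13=0 t=0,i=9
  .##..|.  b12=0 t=3,i=9
  .#.##|.  b11=0 t=0,i=12
  .#.#.|#  b10=1 t=9,i=3
  .#..#|#  b9=1 t=0,i=6
  .#...|.  b8=0 t=0,i=2
  ..###|#  b7=1 t=2,i=4
  ..##.|#  b6=1 t=0,i=8
  ..#.#|.  b5=0 t=2,i=10
  ..#..|#  b4=1 t=0,i=5
  ...##|#  b3=1 t=2,i=3
  ...#.|#  b2=1 t=0,i=4
  ....#|.  b1=0 t=4,i=3
  .....|#  b0=1 t=4,i=2
  bits 10010100011111111000011011011101 = 2491385565

2491385565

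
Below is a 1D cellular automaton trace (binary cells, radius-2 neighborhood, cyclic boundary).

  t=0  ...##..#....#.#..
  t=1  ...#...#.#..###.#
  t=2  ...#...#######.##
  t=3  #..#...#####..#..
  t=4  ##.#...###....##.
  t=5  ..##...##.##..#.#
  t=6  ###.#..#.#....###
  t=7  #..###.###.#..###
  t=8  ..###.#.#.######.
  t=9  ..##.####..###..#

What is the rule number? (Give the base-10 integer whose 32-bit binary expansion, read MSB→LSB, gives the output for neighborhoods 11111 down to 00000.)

2369373936

  ##### -> #   bit 31 = 1  t=2,i=9
  ####. -> .   bit 30 = 0  t=2,i=12
  ###.# -> .   bit 29 = 0  t=1,i=14
  ###.. -> .   bit 28 = 0  t=3,i=11
  ##.## -> #   bit 27 = 1  t=2,i=14
  ##.#. -> #   bit 26 = 1  t=1,i=15
  ##..# -> .   bit 25 = 0  t=0,i=5
  ##... -> #   bit 24 = 1  t=2,i=0
  #.### -> .   bit 23 = 0  t=7,i=7
  #.##. -> .   bit 22 = 0  t=2,i=15
  #.#.# -> #   bit 21 = 1  t=8,i=6
  #.#.. -> #   bit 20 = 1  t=0,i=14
  #..## -> #   bit 19 = 1  t=1,i=11
  #..#. -> .   bit 18 = 0  t=0,i=6
  #...# -> .   bit 17 = 0  t=1,i=1
  #.... -> #   bit 16 = 1  t=0,i=9
  .#### -> #   bit 15 = 1  t=2,i=8
  .###. -> #   bit 14 = 1  t=1,i=13
  .##.# -> .   bit 13 = 0  t=4,i=1
  .##.. -> .   bit 12 = 0  t=0,i=4
  .#.## -> .   bit 11 = 0  t=8,i=9
  .#.#. -> #   bit 10 = 1  t=0,i=13
  .#..# -> #   bit 9 = 1  t=1,i=10
  .#... -> .   bit 8 = 0  t=0,i=8
  ..### -> #   bit 7 = 1  t=1,i=12
  ..##. -> #   bit 6 = 1  t=0,i=3
  ..#.# -> #   bit 5 = 1  t=0,i=12
  ..#.. -> #   bit 4 = 1  t=0,i=7
  ...## -> .   bit 3 = 0  t=0,i=2
  ...#. -> .   bit 2 = 0  t=0,i=11
  ....# -> .   bit 1 = 0  t=0,i=1
  ..... -> .   bit 0 = 0  t=0,i=0
  bits 10001101001110011100011011110000 = 2369373936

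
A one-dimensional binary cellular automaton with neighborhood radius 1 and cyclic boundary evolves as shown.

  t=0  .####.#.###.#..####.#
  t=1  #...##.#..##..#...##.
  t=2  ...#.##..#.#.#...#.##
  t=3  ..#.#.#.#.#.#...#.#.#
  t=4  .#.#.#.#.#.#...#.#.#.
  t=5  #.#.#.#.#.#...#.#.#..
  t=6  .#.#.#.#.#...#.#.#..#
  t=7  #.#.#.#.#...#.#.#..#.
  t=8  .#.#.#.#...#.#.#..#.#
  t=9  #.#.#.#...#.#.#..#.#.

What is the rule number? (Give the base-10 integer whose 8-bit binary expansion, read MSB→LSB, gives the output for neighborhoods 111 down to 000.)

98

  nb ###: next=.  (t=0,i=2, bit7=0)
  nb ##.: next=#  (t=0,i=4, bit6=1)
  nb #.#: next=#  (t=0,i=0, bit5=1)
  nb #..: next=.  (t=0,i=13, bit4=0)
  nb .##: next=.  (t=0,i=1, bit3=0)
  nb .#.: next=.  (t=0,i=6, bit2=0)
  nb ..#: next=#  (t=0,i=14, bit1=1)
  nb ...: next=.  (t=1,i=2, bit0=0)
  bits 01100010 = 98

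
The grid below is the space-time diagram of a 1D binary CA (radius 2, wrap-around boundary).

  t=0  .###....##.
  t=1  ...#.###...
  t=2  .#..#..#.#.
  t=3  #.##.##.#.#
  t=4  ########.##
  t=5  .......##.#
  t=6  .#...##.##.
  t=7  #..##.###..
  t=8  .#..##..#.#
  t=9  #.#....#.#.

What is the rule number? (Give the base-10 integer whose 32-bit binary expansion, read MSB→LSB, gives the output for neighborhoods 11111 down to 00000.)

  nb #####: next=.  (t=4,i=0, bit31=0)
  nb ####.: next=.  (t=4,i=6, bit30=0)
  nb ###.#: next=#  (t=4,i=7, bit29=1)
  nb ###..: next=#  (t=0,i=3, bit28=1)
  nb ##.##: next=#  (t=3,i=1, bit27=1)
  nb ##.#.: next=#  (t=3,i=7, bit26=1)
  nb ##..#: next=.  (t=0,i=10, bit25=0)
  nb ##...: next=.  (t=0,i=4, bit24=0)
  nb #.###: next=.  (t=1,i=5, bit23=0)
  nb #.##.: next=#  (t=3,i=2, bit22=1)
  nb #.#.#: next=.  (t=3,i=8, bit21=0)
  nb #.#..: next=.  (t=2,i=9, bit20=0)
  nb #..##: next=.  (t=0,i=0, bit19=0)
  nb #..#.: next=#  (t=2,i=0, bit18=1)
  nb #...#: next=#  (t=6,i=3, bit17=1)
  nb #....: next=#  (t=0,i=5, bit16=1)
  nb .####: next=#  (t=4,i=10, bit15=1)
  nb .###.: next=.  (t=0,i=2, bit14=0)
  nb .##.#: next=#  (t=3,i=0, bit13=1)
  nb .##..: next=.  (t=0,i=9, bit12=0)
  nb .#.##: next=#  (t=1,i=4, bit11=1)
  nb .#.#.: next=#  (t=2,i=8, bit10=1)
  nb .#..#: next=#  (t=2,i=2, bit9=1)
  nb .#...: next=.  (t=5,i=0, bit8=0)
  nb ..###: next=.  (t=0,i=1, bit7=0)
  nb ..##.: next=.  (t=0,i=8, bit6=0)
  nb ..#.#: next=.  (t=1,i=3, bit5=0)
  nb ..#..: next=.  (t=2,i=1, bit4=0)
  nb ...##: next=#  (t=0,i=7, bit3=1)
  nb ...#.: next=.  (t=1,i=2, bit2=0)
  nb ....#: next=#  (t=0,i=6, bit1=1)
  nb .....: next=.  (t=1,i=0, bit0=0)
  bits 00111100010001111010111000001010 = 1011330570

1011330570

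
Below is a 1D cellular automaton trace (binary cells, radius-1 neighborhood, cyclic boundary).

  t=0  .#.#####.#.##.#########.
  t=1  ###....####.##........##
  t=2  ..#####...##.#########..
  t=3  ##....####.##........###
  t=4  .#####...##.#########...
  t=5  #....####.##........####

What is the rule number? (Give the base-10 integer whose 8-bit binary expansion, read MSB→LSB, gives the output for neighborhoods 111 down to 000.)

  ###|.  b7=0 t=0,i=4
  ##.|#  b6=1 t=0,i=7
  #.#|#  b5=1 t=0,i=2
  #..|#  b4=1 t=0,i=23
  .##|.  b3=0 t=0,i=3
  .#.|#  b2=1 t=0,i=1
  ..#|#  b1=1 t=0,i=0
  ...|#  b0=1 t=1,i=4
  bits 01110111 = 119

119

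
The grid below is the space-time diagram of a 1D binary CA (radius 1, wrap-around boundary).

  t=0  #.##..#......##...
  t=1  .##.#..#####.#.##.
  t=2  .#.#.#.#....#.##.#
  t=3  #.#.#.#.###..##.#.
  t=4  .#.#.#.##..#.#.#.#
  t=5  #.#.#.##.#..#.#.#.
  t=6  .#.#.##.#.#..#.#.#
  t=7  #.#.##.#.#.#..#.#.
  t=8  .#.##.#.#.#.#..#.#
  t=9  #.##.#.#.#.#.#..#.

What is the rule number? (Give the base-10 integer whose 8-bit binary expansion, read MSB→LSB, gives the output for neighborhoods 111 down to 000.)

57

  ###|.  b7=0 t=1,i=8
  ##.|.  b6=0 t=0,i=3
  #.#|#  b5=1 t=0,i=1
  #..|#  b4=1 t=0,i=4
  .##|#  b3=1 t=0,i=2
  .#.|.  b2=0 t=0,i=0
  ..#|.  b1=0 t=0,i=5
  ...|#  b0=1 t=0,i=8
  bits 00111001 = 57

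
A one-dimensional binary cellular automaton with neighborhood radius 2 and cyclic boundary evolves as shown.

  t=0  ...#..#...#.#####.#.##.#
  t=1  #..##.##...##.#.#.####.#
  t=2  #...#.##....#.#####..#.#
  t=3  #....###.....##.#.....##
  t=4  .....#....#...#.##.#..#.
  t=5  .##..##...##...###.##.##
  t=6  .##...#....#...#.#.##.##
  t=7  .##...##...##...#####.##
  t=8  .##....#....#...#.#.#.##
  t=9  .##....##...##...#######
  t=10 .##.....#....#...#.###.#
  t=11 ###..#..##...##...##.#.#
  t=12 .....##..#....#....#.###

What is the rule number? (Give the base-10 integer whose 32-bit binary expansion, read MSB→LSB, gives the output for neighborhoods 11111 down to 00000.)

2700099473

  [31] ##### => #  t=0,i=14
  [30] ####. => .  t=0,i=15
  [29] ###.# => #  t=0,i=16
  [28] ###.. => .  t=2,i=18
  [27] ##.## => .  t=1,i=5
  [26] ##.#. => .  t=0,i=17
  [25] ##..# => .  t=1,i=1
  [24] ##... => .  t=1,i=8
  [23] #.### => #  t=0,i=12
  [22] #.##. => #  t=0,i=20
  [21] #.#.# => #  t=0,i=18
  [20] #.#.. => #  t=0,i=23
  [19] #..## => .  t=1,i=2
  [18] #..#. => .  t=0,i=5
  [17] #...# => .  t=0,i=1
  [16] #.... => .  t=2,i=9
  [15] .#### => .  t=0,i=13
  [14] .###. => .  t=3,i=6
  [13] .##.# => #  t=0,i=21
  [12] .##.. => #  t=1,i=0
  [11] .#.## => #  t=0,i=11
  [10] .#.#. => #  t=1,i=15
  [9] .#..# => #  t=0,i=4
  [8] .#... => #  t=0,i=0
  [7] ..### => #  t=3,i=5
  [6] ..##. => .  t=1,i=3
  [5] ..#.# => .  t=0,i=10
  [4] ..#.. => #  t=0,i=3
  [3] ...## => .  t=1,i=10
  [2] ...#. => .  t=0,i=2
  [1] ....# => .  t=2,i=10
  [0] ..... => #  t=3,i=10
  bits 10100000111100000011111110010001 = 2700099473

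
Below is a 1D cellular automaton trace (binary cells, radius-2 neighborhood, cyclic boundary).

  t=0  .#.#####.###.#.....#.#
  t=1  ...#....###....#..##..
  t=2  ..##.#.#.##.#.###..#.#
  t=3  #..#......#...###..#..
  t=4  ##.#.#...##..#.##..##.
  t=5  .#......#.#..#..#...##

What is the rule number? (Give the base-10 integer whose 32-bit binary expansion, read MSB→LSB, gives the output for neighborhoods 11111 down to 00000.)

411136572

  nb #####: next=.  (t=0,i=5, bit31=0)
  nb ####.: next=.  (t=0,i=6, bit30=0)
  nb ###.#: next=.  (t=0,i=7, bit29=0)
  nb ###..: next=#  (t=1,i=10, bit28=1)
  nb ##.##: next=#  (t=0,i=8, bit27=1)
  nb ##.#.: next=.  (t=0,i=12, bit26=0)
  nb ##..#: next=.  (t=2,i=17, bit25=0)
  nb ##...: next=.  (t=1,i=11, bit24=0)
  nb #.###: next=#  (t=0,i=3, bit23=1)
  nb #.##.: next=.  (t=2,i=9, bit22=0)
  nb #.#.#: next=.  (t=0,i=1, bit21=0)
  nb #.#..: next=.  (t=0,i=13, bit20=0)
  nb #..##: next=.  (t=1,i=17, bit19=0)
  nb #..#.: next=.  (t=2,i=18, bit18=0)
  nb #...#: next=.  (t=3,i=12, bit17=0)
  nb #....: next=#  (t=0,i=15, bit16=1)
  nb .####: next=.  (t=0,i=4, bit15=0)
  nb .###.: next=#  (t=0,i=10, bit14=1)
  nb .##.#: next=#  (t=2,i=3, bit13=1)
  nb .##..: next=#  (t=1,i=19, bit12=1)
  nb .#.##: next=.  (t=0,i=2, bit11=0)
  nb .#.#.: next=.  (t=0,i=0, bit10=0)
  nb .#..#: next=#  (t=1,i=16, bit9=1)
  nb .#...: next=.  (t=0,i=14, bit8=0)
  nb ..###: next=.  (t=1,i=8, bit7=0)
  nb ..##.: next=.  (t=1,i=18, bit6=0)
  nb ..#.#: next=#  (t=0,i=19, bit5=1)
  nb ..#..: next=#  (t=1,i=3, bit4=1)
  nb ...##: next=#  (t=1,i=7, bit3=1)
  nb ...#.: next=#  (t=0,i=18, bit2=1)
  nb ....#: next=.  (t=0,i=17, bit1=0)
  nb .....: next=.  (t=0,i=16, bit0=0)
  bits 00011000100000010111001000111100 = 411136572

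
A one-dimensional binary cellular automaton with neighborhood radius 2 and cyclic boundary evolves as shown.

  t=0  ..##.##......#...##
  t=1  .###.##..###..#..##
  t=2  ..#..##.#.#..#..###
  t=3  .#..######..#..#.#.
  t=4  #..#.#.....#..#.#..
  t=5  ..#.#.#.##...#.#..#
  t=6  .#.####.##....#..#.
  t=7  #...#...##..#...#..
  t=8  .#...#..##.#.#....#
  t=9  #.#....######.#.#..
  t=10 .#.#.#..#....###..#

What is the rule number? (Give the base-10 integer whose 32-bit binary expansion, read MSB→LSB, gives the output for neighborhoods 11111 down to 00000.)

  #####|.  b31=0 t=3,i=6
  ####.|.  b30=0 t=3,i=8
  ###.#|.  b29=0 t=1,i=3
  ###..|.  b28=0 t=1,i=11
  ##.##|.  b27=0 t=0,i=4
  ##.#.|#  b26=1 t=2,i=7
  ##..#|.  b25=0 t=0,i=0
  ##...|.  b24=0 t=0,i=7
  #.###|.  b23=0 t=1,i=1
  #.##.|#  b22=1 t=0,i=5
  #.#.#|#  b21=1 t=2,i=8
  #.#..|.  b20=0 t=2,i=10
  #..##|#  b19=1 t=0,i=1
  #..#.|#  b18=1 t=1,i=13
  #...#|.  b17=0 t=0,i=15
  #....|.  b16=0 t=0,i=8
  .####|#  b15=1 t=3,i=5
  .###.|#  b14=1 t=1,i=2
  .##.#|#  b13=1 t=0,i=3
  .##..|#  b12=1 t=0,i=6
  .#.##|.  b11=0 t=5,i=7
  .#.#.|#  b10=1 t=2,i=9
  .#..#|.  b9=0 t=1,i=15
  .#...|#  b8=1 t=0,i=14
  ..###|.  b7=0 t=1,i=9
  ..##.|#  b6=1 t=0,i=2
  ..#.#|.  b5=0 t=3,i=15
  ..#..|.  b4=0 t=0,i=13
  ...##|.  b3=0 t=0,i=16
  ...#.|.  b2=0 t=0,i=12
  ....#|#  b1=1 t=0,i=11
  .....|#  b0=1 t=0,i=9
  bits 00000100011011001111010101000011 = 74249539

74249539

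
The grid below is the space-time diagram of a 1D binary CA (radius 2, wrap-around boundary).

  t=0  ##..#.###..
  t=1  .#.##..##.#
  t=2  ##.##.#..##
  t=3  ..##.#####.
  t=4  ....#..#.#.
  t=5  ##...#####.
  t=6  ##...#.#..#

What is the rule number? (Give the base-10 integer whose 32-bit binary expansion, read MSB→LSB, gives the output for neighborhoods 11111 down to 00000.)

2625459873

  [31] ##### => #  t=3,i=7
  [30] ####. => .  t=2,i=0
  [29] ###.# => .  t=2,i=1
  [28] ###.. => #  t=0,i=8
  [27] ##.## => #  t=2,i=2
  [26] ##.#. => #  t=1,i=9
  [25] ##..# => .  t=0,i=2
  [24] ##... => .  t=3,i=10
  [23] #.### => .  t=0,i=6
  [22] #.##. => #  t=1,i=3
  [21] #.#.# => #  t=1,i=1
  [20] #.#.. => #  t=2,i=6
  [19] #..## => #  t=0,i=10
  [18] #..#. => #  t=0,i=3
  [17] #...# => .  t=3,i=0
  [16] #.... => #  t=4,i=0
  [15] .#### => .  t=2,i=10
  [14] .###. => #  t=0,i=7
  [13] .##.# => .  t=1,i=8
  [12] .##.. => #  t=0,i=1
  [11] .#.## => .  t=0,i=5
  [10] .#.#. => #  t=1,i=0
  [9] .#..# => #  t=2,i=7
  [8] .#... => .  t=4,i=10
  [7] ..### => #  t=2,i=9
  [6] ..##. => .  t=0,i=0
  [5] ..#.# => #  t=0,i=4
  [4] ..#.. => .  t=4,i=4
  [3] ...## => .  t=3,i=1
  [2] ...#. => .  t=4,i=3
  [1] ....# => .  t=4,i=2
  [0] ..... => #  t=4,i=1
  bits 10011100011111010101011010100001 = 2625459873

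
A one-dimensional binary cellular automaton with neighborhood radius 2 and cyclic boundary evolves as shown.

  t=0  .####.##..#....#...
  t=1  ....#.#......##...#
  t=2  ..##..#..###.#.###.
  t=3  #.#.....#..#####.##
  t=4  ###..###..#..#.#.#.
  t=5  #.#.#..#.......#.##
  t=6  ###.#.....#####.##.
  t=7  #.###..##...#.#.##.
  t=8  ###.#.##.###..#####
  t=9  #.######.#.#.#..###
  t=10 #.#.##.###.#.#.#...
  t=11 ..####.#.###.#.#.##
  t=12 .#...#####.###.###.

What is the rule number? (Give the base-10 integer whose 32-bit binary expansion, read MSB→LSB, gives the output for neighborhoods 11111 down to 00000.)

  [31] ##### => #  t=3,i=13
  [30] ####. => .  t=0,i=3
  [29] ###.# => #  t=0,i=4
  [28] ###.. => #  t=2,i=17
  [27] ##.## => .  t=0,i=5
  [26] ##.#. => #  t=2,i=12
  [25] ##..# => .  t=0,i=8
  [24] ##... => #  t=1,i=15
  [23] #.### => #  t=2,i=15
  [22] #.##. => #  t=0,i=6
  [21] #.#.# => #  t=2,i=13
  [20] #.#.. => #  t=1,i=6
  [19] #..## => #  t=2,i=8
  [18] #..#. => .  t=0,i=9
  [17] #...# => #  t=1,i=16
  [16] #.... => .  t=0,i=12
  [15] .#### => .  t=0,i=2
  [14] .###. => .  t=2,i=10
  [13] .##.# => #  t=6,i=17
  [12] .##.. => .  t=0,i=7
  [11] .#.## => #  t=2,i=14
  [10] .#.#. => .  t=1,i=5
  [9] .#..# => .  t=2,i=7
  [8] .#... => .  t=0,i=11
  [7] ..### => .  t=0,i=1
  [6] ..##. => #  t=1,i=13
  [5] ..#.# => .  t=1,i=4
  [4] ..#.. => .  t=0,i=10
  [3] ...## => .  t=0,i=0
  [2] ...#. => #  t=0,i=14
  [1] ....# => #  t=0,i=13
  [0] ..... => #  t=1,i=9
  bits 10110101111110100010100001000111 = 3053070407

3053070407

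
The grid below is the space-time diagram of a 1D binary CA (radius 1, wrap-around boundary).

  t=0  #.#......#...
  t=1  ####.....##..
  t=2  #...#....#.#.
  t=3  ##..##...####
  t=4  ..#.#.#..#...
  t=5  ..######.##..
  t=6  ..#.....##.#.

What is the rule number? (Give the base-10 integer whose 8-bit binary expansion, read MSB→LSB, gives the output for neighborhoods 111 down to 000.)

  nb ###: next=.  (t=1,i=1, bit7=0)
  nb ##.: next=.  (t=1,i=3, bit6=0)
  nb #.#: next=#  (t=0,i=1, bit5=1)
  nb #..: next=#  (t=0,i=3, bit4=1)
  nb .##: next=#  (t=1,i=0, bit3=1)
  nb .#.: next=#  (t=0,i=0, bit2=1)
  nb ..#: next=.  (t=0,i=8, bit1=0)
  nb ...: next=.  (t=0,i=4, bit0=0)
  bits 00111100 = 60

60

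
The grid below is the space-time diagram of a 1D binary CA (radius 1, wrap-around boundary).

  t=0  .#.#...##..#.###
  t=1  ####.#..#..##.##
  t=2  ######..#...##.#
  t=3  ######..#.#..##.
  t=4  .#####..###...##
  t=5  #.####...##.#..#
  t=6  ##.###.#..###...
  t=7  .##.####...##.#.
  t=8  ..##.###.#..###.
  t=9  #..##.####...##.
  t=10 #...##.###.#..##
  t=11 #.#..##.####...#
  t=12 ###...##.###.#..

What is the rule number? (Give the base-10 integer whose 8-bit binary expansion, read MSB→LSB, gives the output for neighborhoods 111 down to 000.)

229

  ### -> #   bit 7 = 1  t=0,i=14
  ##. -> #   bit 6 = 1  t=0,i=8
  #.# -> #   bit 5 = 1  t=0,i=0
  #.. -> .   bit 4 = 0  t=0,i=4
  .## -> .   bit 3 = 0  t=0,i=7
  .#. -> #   bit 2 = 1  t=0,i=1
  ..# -> .   bit 1 = 0  t=0,i=6
  ... -> #   bit 0 = 1  t=0,i=5
  bits 11100101 = 229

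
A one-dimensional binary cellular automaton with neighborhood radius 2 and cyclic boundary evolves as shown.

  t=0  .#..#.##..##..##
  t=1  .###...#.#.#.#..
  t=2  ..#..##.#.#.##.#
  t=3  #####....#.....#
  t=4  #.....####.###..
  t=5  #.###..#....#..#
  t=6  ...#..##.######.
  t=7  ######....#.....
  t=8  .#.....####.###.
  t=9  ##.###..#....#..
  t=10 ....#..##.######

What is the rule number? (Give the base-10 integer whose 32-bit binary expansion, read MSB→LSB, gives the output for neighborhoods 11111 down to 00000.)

  [31] ##### => .  t=3,i=1
  [30] ####. => .  t=3,i=3
  [29] ###.# => .  t=4,i=9
  [28] ###.. => .  t=1,i=3
  [27] ##.## => .  t=4,i=10
  [26] ##.#. => .  t=0,i=0
  [25] ##..# => .  t=0,i=8
  [24] ##... => .  t=1,i=4
  [23] #.### => .  t=4,i=11
  [22] #.##. => .  t=0,i=6
  [21] #.#.# => .  t=1,i=9
  [20] #.#.. => #  t=0,i=1
  [19] #..## => #  t=0,i=9
  [18] #..#. => #  t=0,i=3
  [17] #...# => #  t=1,i=5
  [16] #.... => #  t=3,i=6
  [15] .#### => #  t=3,i=0
  [14] .###. => #  t=1,i=2
  [13] .##.# => .  t=0,i=15
  [12] .##.. => #  t=0,i=7
  [11] .#.## => .  t=0,i=5
  [10] .#.#. => #  t=1,i=8
  [9] .#..# => #  t=0,i=2
  [8] .#... => .  t=1,i=14
  [7] ..### => .  t=1,i=1
  [6] ..##. => .  t=0,i=10
  [5] ..#.# => .  t=0,i=4
  [4] ..#.. => #  t=2,i=2
  [3] ...## => .  t=1,i=0
  [2] ...#. => #  t=1,i=6
  [1] ....# => #  t=3,i=7
  [0] ..... => #  t=3,i=12
  bits 00000000000111111101011000010111 = 2086423

2086423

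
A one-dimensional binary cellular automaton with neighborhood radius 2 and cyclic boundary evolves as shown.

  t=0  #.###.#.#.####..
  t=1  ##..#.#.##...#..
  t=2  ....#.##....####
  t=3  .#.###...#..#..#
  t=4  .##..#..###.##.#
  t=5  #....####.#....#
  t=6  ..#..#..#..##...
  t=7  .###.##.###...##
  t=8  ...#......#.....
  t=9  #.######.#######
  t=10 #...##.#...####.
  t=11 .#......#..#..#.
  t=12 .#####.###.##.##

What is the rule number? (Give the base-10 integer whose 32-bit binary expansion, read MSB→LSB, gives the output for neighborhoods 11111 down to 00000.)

  #####|#  b31=1 t=9,i=4
  ####.|.  b30=0 t=0,i=12
  ###.#|#  b29=1 t=0,i=4
  ###..|#  b28=1 t=0,i=13
  ##.##|.  b27=0 t=4,i=11
  ##.#.|.  b26=0 t=0,i=5
  ##..#|.  b25=0 t=0,i=14
  ##...|.  b24=0 t=1,i=10
  #.###|.  b23=0 t=0,i=2
  #.##.|.  b22=0 t=1,i=8
  #.#.#|#  b21=1 t=0,i=6
  #.#..|.  b20=0 t=5,i=10
  #..##|#  b19=1 t=1,i=15
  #..#.|.  b18=0 t=0,i=15
  #...#|.  b17=0 t=1,i=11
  #....|#  b16=1 t=2,i=1
  .####|.  b15=0 t=0,i=11
  .###.|.  b14=0 t=0,i=3
  .##.#|.  b13=0 t=4,i=13
  .##..|.  b12=0 t=1,i=1
  .#.##|#  b11=1 t=0,i=1
  .#.#.|.  b10=0 t=0,i=7
  .#..#|#  b9=1 t=1,i=14
  .#...|#  b8=1 t=5,i=11
  ..###|#  b7=1 t=2,i=12
  ..##.|.  b6=0 t=1,i=0
  ..#.#|#  b5=1 t=0,i=0
  ..#..|#  b4=1 t=1,i=13
  ...##|.  b3=0 t=2,i=11
  ...#.|#  b2=1 t=1,i=12
  ....#|.  b1=0 t=2,i=2
  .....|#  b0=1 t=6,i=15
  bits 10110000001010010000101110110101 = 2955479989

2955479989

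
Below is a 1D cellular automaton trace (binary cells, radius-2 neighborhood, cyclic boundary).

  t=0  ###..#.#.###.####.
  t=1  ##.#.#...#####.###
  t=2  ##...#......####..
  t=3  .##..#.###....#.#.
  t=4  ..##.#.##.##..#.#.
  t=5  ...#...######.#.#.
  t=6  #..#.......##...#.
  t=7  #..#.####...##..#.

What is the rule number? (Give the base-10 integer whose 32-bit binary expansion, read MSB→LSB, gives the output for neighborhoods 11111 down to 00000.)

  #####|.  b31=0 t=1,i=11
  ####.|#  b30=1 t=0,i=15
  ###.#|#  b29=1 t=0,i=11
  ###..|.  b28=0 t=0,i=2
  ##.##|#  b27=1 t=0,i=12
  ##.#.|.  b26=0 t=1,i=2
  ##..#|#  b25=1 t=0,i=3
  ##...|#  b24=1 t=2,i=2
  #.###|#  b23=1 t=0,i=0
  #.##.|#  b22=1 t=4,i=7
  #.#.#|.  b21=0 t=0,i=7
  #.#..|#  b20=1 t=1,i=5
  #..##|.  b19=0 t=2,i=17
  #..#.|.  b18=0 t=0,i=4
  #...#|.  b17=0 t=1,i=7
  #....|#  b16=1 t=2,i=7
  .####|.  b15=0 t=0,i=14
  .###.|#  b14=1 t=0,i=1
  .##.#|#  b13=1 t=4,i=3
  .##..|#  b12=1 t=2,i=1
  .#.##|.  b11=0 t=0,i=8
  .#.#.|.  b10=0 t=0,i=6
  .#..#|.  b9=0 t=3,i=17
  .#...|.  b8=0 t=1,i=6
  ..###|.  b7=0 t=1,i=9
  ..##.|.  b6=0 t=2,i=0
  ..#.#|#  b5=1 t=0,i=5
  ..#..|#  b4=1 t=2,i=5
  ...##|.  b3=0 t=1,i=8
  ...#.|.  b2=0 t=2,i=4
  ....#|.  b1=0 t=2,i=10
  .....|#  b0=1 t=2,i=8
  bits 01101011110100010111000000110001 = 1808887857

1808887857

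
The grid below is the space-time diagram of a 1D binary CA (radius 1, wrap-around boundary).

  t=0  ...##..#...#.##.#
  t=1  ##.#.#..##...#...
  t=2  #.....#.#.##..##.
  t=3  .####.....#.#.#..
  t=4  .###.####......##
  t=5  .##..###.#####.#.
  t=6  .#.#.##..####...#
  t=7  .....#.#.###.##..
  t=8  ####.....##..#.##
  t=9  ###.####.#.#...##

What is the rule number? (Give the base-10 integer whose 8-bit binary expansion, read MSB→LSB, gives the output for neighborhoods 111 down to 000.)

153

  nb ###: next=#  (t=3,i=2, bit7=1)
  nb ##.: next=.  (t=0,i=4, bit6=0)
  nb #.#: next=.  (t=0,i=12, bit5=0)
  nb #..: next=#  (t=0,i=0, bit4=1)
  nb .##: next=#  (t=0,i=3, bit3=1)
  nb .#.: next=.  (t=0,i=7, bit2=0)
  nb ..#: next=.  (t=0,i=2, bit1=0)
  nb ...: next=#  (t=0,i=1, bit0=1)
  bits 10011001 = 153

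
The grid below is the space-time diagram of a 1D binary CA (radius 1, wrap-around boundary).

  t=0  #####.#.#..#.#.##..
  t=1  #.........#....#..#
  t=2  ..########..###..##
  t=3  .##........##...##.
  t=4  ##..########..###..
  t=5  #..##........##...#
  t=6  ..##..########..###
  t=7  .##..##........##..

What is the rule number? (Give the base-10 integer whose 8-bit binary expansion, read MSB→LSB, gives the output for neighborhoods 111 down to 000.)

  nb ###: next=.  (t=0,i=1, bit7=0)
  nb ##.: next=.  (t=0,i=4, bit6=0)
  nb #.#: next=.  (t=0,i=5, bit5=0)
  nb #..: next=.  (t=0,i=9, bit4=0)
  nb .##: next=#  (t=0,i=0, bit3=1)
  nb .#.: next=.  (t=0,i=6, bit2=0)
  nb ..#: next=#  (t=0,i=10, bit1=1)
  nb ...: next=#  (t=1,i=2, bit0=1)
  bits 00001011 = 11

11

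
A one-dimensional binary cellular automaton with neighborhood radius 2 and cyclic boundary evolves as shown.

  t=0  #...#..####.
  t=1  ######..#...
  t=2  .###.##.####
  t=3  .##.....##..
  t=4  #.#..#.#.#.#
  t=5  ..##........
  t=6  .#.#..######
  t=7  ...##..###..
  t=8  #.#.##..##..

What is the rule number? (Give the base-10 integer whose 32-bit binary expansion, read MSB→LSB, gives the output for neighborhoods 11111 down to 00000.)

  [31] ##### => #  t=1,i=2
  [30] ####. => .  t=0,i=9
  [29] ###.# => .  t=0,i=10
  [28] ###.. => #  t=1,i=5
  [27] ##.## => .  t=2,i=0
  [26] ##.#. => .  t=0,i=11
  [25] ##..# => #  t=1,i=6
  [24] ##... => .  t=3,i=3
  [23] #.### => #  t=2,i=1
  [22] #.##. => .  t=2,i=5
  [21] #.#.# => .  t=4,i=7
  [20] #.#.. => #  t=0,i=0
  [19] #..## => .  t=0,i=6
  [18] #..#. => .  t=1,i=7
  [17] #...# => #  t=0,i=2
  [16] #.... => .  t=3,i=4
  [15] .#### => #  t=0,i=8
  [14] .###. => #  t=2,i=2
  [13] .##.# => .  t=2,i=6
  [12] .##.. => #  t=3,i=2
  [11] .#.## => .  t=4,i=10
  [10] .#.#. => .  t=4,i=6
  [9] .#..# => #  t=0,i=5
  [8] .#... => #  t=0,i=1
  [7] ..### => .  t=0,i=7
  [6] ..##. => .  t=3,i=1
  [5] ..#.# => .  t=4,i=5
  [4] ..#.. => #  t=0,i=4
  [3] ...## => #  t=1,i=11
  [2] ...#. => #  t=0,i=3
  [1] ....# => .  t=3,i=6
  [0] ..... => #  t=3,i=5
  bits 10010010100100101101001100011101 = 2459095837

2459095837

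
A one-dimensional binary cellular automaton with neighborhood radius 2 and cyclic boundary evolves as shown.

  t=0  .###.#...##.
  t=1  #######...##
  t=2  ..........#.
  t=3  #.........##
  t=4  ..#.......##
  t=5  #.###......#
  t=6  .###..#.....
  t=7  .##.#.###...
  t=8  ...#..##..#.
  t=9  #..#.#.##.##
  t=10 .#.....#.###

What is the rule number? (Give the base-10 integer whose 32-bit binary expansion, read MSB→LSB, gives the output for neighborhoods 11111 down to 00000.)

  ##### -> .   bit 31 = 0  t=1,i=0
  ####. -> .   bit 30 = 0  t=1,i=5
  ###.# -> #   bit 29 = 1  t=0,i=3
  ###.. -> .   bit 28 = 0  t=1,i=6
  ##.## -> #   bit 27 = 1  t=5,i=1
  ##.#. -> #   bit 26 = 1  t=0,i=4
  ##..# -> #   bit 25 = 1  t=0,i=11
  ##... -> .   bit 24 = 0  t=1,i=7
  #.### -> #   bit 23 = 1  t=5,i=2
  #.##. -> #   bit 22 = 1  t=9,i=7
  #.#.# -> .   bit 21 = 0  t=7,i=4
  #.#.. -> #   bit 20 = 1  t=0,i=5
  #..## -> #   bit 19 = 1  t=0,i=0
  #..#. -> .   bit 18 = 0  t=4,i=1
  #...# -> .   bit 17 = 0  t=0,i=7
  #.... -> #   bit 16 = 1  t=2,i=0
  .#### -> .   bit 15 = 0  t=1,i=11
  .###. -> #   bit 14 = 1  t=0,i=2
  .##.# -> .   bit 13 = 0  t=5,i=0
  .##.. -> #   bit 12 = 1  t=0,i=10
  .#.## -> .   bit 11 = 0  t=7,i=5
  .#.#. -> .   bit 10 = 0  t=9,i=4
  .#..# -> .   bit 9 = 0  t=8,i=4
  .#... -> #   bit 8 = 1  t=0,i=6
  ..### -> #   bit 7 = 1  t=0,i=1
  ..##. -> .   bit 6 = 0  t=0,i=9
  ..#.# -> .   bit 5 = 0  t=9,i=3
  ..#.. -> #   bit 4 = 1  t=2,i=10
  ...## -> .   bit 3 = 0  t=0,i=8
  ...#. -> .   bit 2 = 0  t=2,i=9
  ....# -> .   bit 1 = 0  t=2,i=8
  ..... -> .   bit 0 = 0  t=2,i=1
  bits 00101110110110010101000110010000 = 785994128

785994128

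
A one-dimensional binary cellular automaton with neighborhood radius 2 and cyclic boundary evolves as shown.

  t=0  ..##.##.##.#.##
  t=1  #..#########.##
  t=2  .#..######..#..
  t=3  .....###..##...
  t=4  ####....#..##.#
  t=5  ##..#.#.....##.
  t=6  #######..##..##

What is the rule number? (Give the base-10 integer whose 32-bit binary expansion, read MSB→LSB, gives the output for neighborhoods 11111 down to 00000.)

2406790179

  [31] ##### => #  t=1,i=5
  [30] ####. => .  t=1,i=10
  [29] ###.# => .  t=1,i=11
  [28] ###.. => .  t=1,i=0
  [27] ##.## => #  t=0,i=4
  [26] ##.#. => #  t=0,i=10
  [25] ##..# => #  t=0,i=0
  [24] ##... => #  t=3,i=12
  [23] #.### => .  t=1,i=13
  [22] #.##. => #  t=0,i=5
  [21] #.#.# => #  t=0,i=11
  [20] #.#.. => #  t=5,i=6
  [19] #..## => .  t=0,i=1
  [18] #..#. => #  t=2,i=11
  [17] #...# => .  t=2,i=14
  [16] #.... => .  t=3,i=13
  [15] .#### => #  t=1,i=4
  [14] .###. => .  t=1,i=14
  [13] .##.# => #  t=0,i=3
  [12] .##.. => #  t=0,i=14
  [11] .#.## => .  t=0,i=12
  [10] .#.#. => #  t=5,i=5
  [9] .#..# => .  t=2,i=2
  [8] .#... => .  t=2,i=13
  [7] ..### => .  t=1,i=3
  [6] ..##. => .  t=0,i=2
  [5] ..#.# => #  t=5,i=4
  [4] ..#.. => .  t=2,i=1
  [3] ...## => .  t=3,i=4
  [2] ...#. => .  t=2,i=0
  [1] ....# => #  t=3,i=3
  [0] ..... => #  t=3,i=0
  bits 10001111011101001011010000100011 = 2406790179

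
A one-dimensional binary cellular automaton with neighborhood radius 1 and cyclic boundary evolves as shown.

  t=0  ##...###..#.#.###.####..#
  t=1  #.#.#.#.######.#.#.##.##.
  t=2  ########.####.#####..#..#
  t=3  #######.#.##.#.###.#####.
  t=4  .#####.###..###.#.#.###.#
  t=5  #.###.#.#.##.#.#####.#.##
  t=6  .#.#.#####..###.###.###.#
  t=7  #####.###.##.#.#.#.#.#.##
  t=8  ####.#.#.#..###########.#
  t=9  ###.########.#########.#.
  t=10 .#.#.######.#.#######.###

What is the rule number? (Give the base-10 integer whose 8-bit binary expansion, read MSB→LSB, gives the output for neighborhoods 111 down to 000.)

  ### -> #   bit 7 = 1  t=0,i=0
  ##. -> .   bit 6 = 0  t=0,i=1
  #.# -> #   bit 5 = 1  t=0,i=11
  #.. -> #   bit 4 = 1  t=0,i=2
  .## -> .   bit 3 = 0  t=0,i=5
  .#. -> #   bit 2 = 1  t=0,i=10
  ..# -> #   bit 1 = 1  t=0,i=4
  ... -> .   bit 0 = 0  t=0,i=3
  bits 10110110 = 182

182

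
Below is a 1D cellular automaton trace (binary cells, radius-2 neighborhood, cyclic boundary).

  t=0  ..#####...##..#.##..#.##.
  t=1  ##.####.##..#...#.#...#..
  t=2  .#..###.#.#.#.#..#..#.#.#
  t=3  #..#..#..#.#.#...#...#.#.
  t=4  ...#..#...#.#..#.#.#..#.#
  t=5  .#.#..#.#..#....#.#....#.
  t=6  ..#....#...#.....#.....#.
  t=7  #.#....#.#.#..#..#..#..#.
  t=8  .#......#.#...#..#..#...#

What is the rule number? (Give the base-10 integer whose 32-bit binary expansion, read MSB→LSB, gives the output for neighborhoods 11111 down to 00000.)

4064977945

  [31] ##### => #  t=0,i=4
  [30] ####. => #  t=0,i=5
  [29] ###.# => #  t=1,i=6
  [28] ###.. => #  t=0,i=6
  [27] ##.## => .  t=1,i=2
  [26] ##.#. => .  t=2,i=7
  [25] ##..# => #  t=0,i=12
  [24] ##... => .  t=0,i=7
  [23] #.### => .  t=1,i=3
  [22] #.##. => #  t=0,i=16
  [21] #.#.# => .  t=2,i=8
  [20] #.#.. => .  t=1,i=18
  [19] #..## => #  t=1,i=24
  [18] #..#. => .  t=0,i=13
  [17] #...# => #  t=0,i=0
  [16] #.... => .  t=5,i=13
  [15] .#### => #  t=0,i=3
  [14] .###. => .  t=2,i=5
  [13] .##.# => #  t=1,i=1
  [12] .##.. => .  t=0,i=11
  [11] .#.## => .  t=0,i=15
  [10] .#.#. => #  t=1,i=17
  [9] .#..# => .  t=1,i=23
  [8] .#... => .  t=1,i=13
  [7] ..### => .  t=0,i=2
  [6] ..##. => .  t=0,i=10
  [5] ..#.# => .  t=0,i=14
  [4] ..#.. => #  t=1,i=12
  [3] ...## => #  t=0,i=1
  [2] ...#. => .  t=1,i=15
  [1] ....# => .  t=5,i=14
  [0] ..... => #  t=6,i=14
  bits 11110010010010101010010000011001 = 4064977945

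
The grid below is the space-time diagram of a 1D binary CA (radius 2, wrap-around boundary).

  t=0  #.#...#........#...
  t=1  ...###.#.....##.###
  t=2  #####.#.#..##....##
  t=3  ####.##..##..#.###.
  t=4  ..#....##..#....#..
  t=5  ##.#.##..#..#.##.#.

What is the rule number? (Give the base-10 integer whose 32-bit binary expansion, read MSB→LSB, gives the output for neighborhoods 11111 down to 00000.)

3609871246

  nb #####: next=#  (t=2,i=0, bit31=1)
  nb ####.: next=#  (t=2,i=3, bit30=1)
  nb ###.#: next=.  (t=1,i=5, bit29=0)
  nb ###..: next=#  (t=1,i=18, bit28=1)
  nb ##.##: next=.  (t=1,i=15, bit27=0)
  nb ##.#.: next=#  (t=1,i=6, bit26=1)
  nb ##..#: next=#  (t=3,i=7, bit25=1)
  nb ##...: next=#  (t=1,i=0, bit24=1)
  nb #.###: next=.  (t=1,i=16, bit23=0)
  nb #.##.: next=.  (t=3,i=5, bit22=0)
  nb #.#.#: next=#  (t=2,i=6, bit21=1)
  nb #.#..: next=.  (t=0,i=2, bit20=0)
  nb #..##: next=#  (t=2,i=10, bit19=1)
  nb #..#.: next=.  (t=3,i=12, bit18=0)
  nb #...#: next=#  (t=0,i=4, bit17=1)
  nb #....: next=.  (t=0,i=8, bit16=0)
  nb .####: next=.  (t=2,i=18, bit15=0)
  nb .###.: next=#  (t=1,i=4, bit14=1)
  nb .##.#: next=.  (t=1,i=14, bit13=0)
  nb .##..: next=.  (t=2,i=12, bit12=0)
  nb .#.##: next=.  (t=3,i=14, bit11=0)
  nb .#.#.: next=.  (t=0,i=1, bit10=0)
  nb .#..#: next=#  (t=2,i=9, bit9=1)
  nb .#...: next=#  (t=0,i=3, bit8=1)
  nb ..###: next=#  (t=1,i=3, bit7=1)
  nb ..##.: next=.  (t=1,i=13, bit6=0)
  nb ..#.#: next=.  (t=0,i=0, bit5=0)
  nb ..#..: next=.  (t=0,i=6, bit4=0)
  nb ...##: next=#  (t=1,i=2, bit3=1)
  nb ...#.: next=#  (t=0,i=5, bit2=1)
  nb ....#: next=#  (t=0,i=13, bit1=1)
  nb .....: next=.  (t=0,i=9, bit0=0)
  bits 11010111001010100100001110001110 = 3609871246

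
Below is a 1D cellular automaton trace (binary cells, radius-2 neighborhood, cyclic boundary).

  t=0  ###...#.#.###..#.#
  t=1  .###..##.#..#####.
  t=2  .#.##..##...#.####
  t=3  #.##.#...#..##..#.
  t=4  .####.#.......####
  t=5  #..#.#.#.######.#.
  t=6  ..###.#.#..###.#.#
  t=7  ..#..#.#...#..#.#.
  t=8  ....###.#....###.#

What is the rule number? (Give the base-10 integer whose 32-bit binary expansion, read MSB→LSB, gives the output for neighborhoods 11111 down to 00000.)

  ##### -> #   bit 31 = 1  t=1,i=14
  ####. -> #   bit 30 = 1  t=0,i=1
  ###.# -> .   bit 29 = 0  t=2,i=17
  ###.. -> #   bit 28 = 1  t=0,i=2
  ##.## -> #   bit 27 = 1  t=4,i=0
  ##.#. -> #   bit 26 = 1  t=1,i=8
  ##..# -> #   bit 25 = 1  t=0,i=13
  ##... -> #   bit 24 = 1  t=0,i=3
  #.### -> .   bit 23 = 0  t=0,i=10
  #.##. -> #   bit 22 = 1  t=2,i=3
  #.#.# -> .   bit 21 = 0  t=0,i=8
  #.#.. -> .   bit 20 = 0  t=1,i=9
  #..## -> .   bit 19 = 0  t=1,i=0
  #..#. -> #   bit 18 = 1  t=0,i=14
  #...# -> .   bit 17 = 0  t=0,i=4
  #.... -> .   bit 16 = 0  t=4,i=8
  .#### -> .   bit 15 = 0  t=0,i=0
  .###. -> .   bit 14 = 0  t=0,i=11
  .##.# -> #   bit 13 = 1  t=1,i=7
  .##.. -> .   bit 12 = 0  t=2,i=4
  .#.## -> #   bit 11 = 1  t=0,i=9
  .#.#. -> #   bit 10 = 1  t=0,i=7
  .#..# -> .   bit 9 = 0  t=1,i=10
  .#... -> #   bit 8 = 1  t=3,i=6
  ..### -> #   bit 7 = 1  t=1,i=1
  ..##. -> .   bit 6 = 0  t=1,i=6
  ..#.# -> #   bit 5 = 1  t=0,i=6
  ..#.. -> .   bit 4 = 0  t=3,i=9
  ...## -> #   bit 3 = 1  t=4,i=13
  ...#. -> .   bit 2 = 0  t=0,i=5
  ....# -> #   bit 1 = 1  t=4,i=12
  ..... -> #   bit 0 = 1  t=4,i=9
  bits 11011111010001000010110110101011 = 3745787307

3745787307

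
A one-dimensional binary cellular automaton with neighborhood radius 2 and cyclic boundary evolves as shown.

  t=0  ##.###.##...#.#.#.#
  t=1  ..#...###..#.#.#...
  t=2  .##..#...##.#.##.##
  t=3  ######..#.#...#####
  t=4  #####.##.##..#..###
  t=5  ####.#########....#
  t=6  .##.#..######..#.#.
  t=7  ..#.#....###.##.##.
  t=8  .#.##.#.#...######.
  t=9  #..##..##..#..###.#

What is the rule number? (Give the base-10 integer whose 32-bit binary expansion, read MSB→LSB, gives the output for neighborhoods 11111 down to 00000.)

3394581533

  nb #####: next=#  (t=3,i=0, bit31=1)
  nb ####.: next=#  (t=3,i=4, bit30=1)
  nb ###.#: next=.  (t=0,i=1, bit29=0)
  nb ###..: next=.  (t=1,i=8, bit28=0)
  nb ##.##: next=#  (t=0,i=2, bit27=1)
  nb ##.#.: next=.  (t=2,i=11, bit26=0)
  nb ##..#: next=#  (t=1,i=9, bit25=1)
  nb ##...: next=.  (t=0,i=9, bit24=0)
  nb #.###: next=.  (t=0,i=3, bit23=0)
  nb #.##.: next=#  (t=0,i=7, bit22=1)
  nb #.#.#: next=.  (t=0,i=14, bit21=0)
  nb #.#..: next=#  (t=1,i=15, bit20=1)
  nb #..##: next=.  (t=4,i=15, bit19=0)
  nb #..#.: next=#  (t=1,i=10, bit18=1)
  nb #...#: next=.  (t=0,i=10, bit17=0)
  nb #....: next=#  (t=1,i=17, bit16=1)
  nb .####: next=.  (t=3,i=15, bit15=0)
  nb .###.: next=.  (t=0,i=0, bit14=0)
  nb .##.#: next=#  (t=2,i=10, bit13=1)
  nb .##..: next=#  (t=0,i=8, bit12=1)
  nb .#.##: next=.  (t=0,i=17, bit11=0)
  nb .#.#.: next=#  (t=0,i=13, bit10=1)
  nb .#..#: next=.  (t=4,i=14, bit9=0)
  nb .#...: next=.  (t=1,i=3, bit8=0)
  nb ..###: next=.  (t=1,i=6, bit7=0)
  nb ..##.: next=.  (t=2,i=9, bit6=0)
  nb ..#.#: next=.  (t=0,i=12, bit5=0)
  nb ..#..: next=#  (t=1,i=2, bit4=1)
  nb ...##: next=#  (t=1,i=5, bit3=1)
  nb ...#.: next=#  (t=0,i=11, bit2=1)
  nb ....#: next=.  (t=1,i=0, bit1=0)
  nb .....: next=#  (t=1,i=18, bit0=1)
  bits 11001010010101010011010000011101 = 3394581533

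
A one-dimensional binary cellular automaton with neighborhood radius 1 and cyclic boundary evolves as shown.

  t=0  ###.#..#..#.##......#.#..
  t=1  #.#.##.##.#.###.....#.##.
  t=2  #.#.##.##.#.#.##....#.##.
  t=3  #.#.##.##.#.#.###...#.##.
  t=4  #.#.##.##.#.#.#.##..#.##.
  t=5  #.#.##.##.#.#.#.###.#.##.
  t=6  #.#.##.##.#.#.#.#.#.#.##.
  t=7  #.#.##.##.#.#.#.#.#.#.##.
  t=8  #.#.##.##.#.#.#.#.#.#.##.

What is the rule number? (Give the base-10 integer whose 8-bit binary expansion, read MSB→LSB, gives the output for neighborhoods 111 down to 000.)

92

  [7] ### => .  t=0,i=1
  [6] ##. => #  t=0,i=2
  [5] #.# => .  t=0,i=3
  [4] #.. => #  t=0,i=5
  [3] .## => #  t=0,i=0
  [2] .#. => #  t=0,i=4
  [1] ..# => .  t=0,i=6
  [0] ... => .  t=0,i=15
  bits 01011100 = 92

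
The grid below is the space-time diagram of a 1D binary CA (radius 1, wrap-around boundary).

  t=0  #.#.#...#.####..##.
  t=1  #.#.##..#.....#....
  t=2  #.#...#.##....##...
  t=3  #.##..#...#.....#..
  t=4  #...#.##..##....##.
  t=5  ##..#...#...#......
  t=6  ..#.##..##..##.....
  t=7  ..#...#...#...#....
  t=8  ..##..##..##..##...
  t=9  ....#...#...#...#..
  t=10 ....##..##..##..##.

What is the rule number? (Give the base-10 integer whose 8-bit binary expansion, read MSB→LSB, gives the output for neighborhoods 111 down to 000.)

20

  [7] ### => .  t=0,i=11
  [6] ##. => .  t=0,i=13
  [5] #.# => .  t=0,i=1
  [4] #.. => #  t=0,i=5
  [3] .## => .  t=0,i=10
  [2] .#. => #  t=0,i=0
  [1] ..# => .  t=0,i=7
  [0] ... => .  t=0,i=6
  bits 00010100 = 20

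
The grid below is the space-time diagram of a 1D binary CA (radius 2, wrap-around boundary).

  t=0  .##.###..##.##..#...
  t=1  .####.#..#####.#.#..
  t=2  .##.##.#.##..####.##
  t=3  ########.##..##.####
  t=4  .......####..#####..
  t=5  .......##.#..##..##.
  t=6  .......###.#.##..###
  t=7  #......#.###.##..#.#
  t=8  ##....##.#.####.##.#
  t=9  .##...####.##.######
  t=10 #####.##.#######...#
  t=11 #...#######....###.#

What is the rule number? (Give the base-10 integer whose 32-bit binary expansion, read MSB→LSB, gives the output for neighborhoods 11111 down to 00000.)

1038530532

  [31] ##### => .  t=1,i=11
  [30] ####. => .  t=1,i=3
  [29] ###.# => #  t=1,i=4
  [28] ###.. => #  t=0,i=6
  [27] ##.## => #  t=0,i=3
  [26] ##.#. => #  t=1,i=5
  [25] ##..# => .  t=0,i=7
  [24] ##... => #  t=4,i=18
  [23] #.### => #  t=0,i=4
  [22] #.##. => #  t=0,i=12
  [21] #.#.# => #  t=1,i=15
  [20] #.#.. => .  t=1,i=6
  [19] #..## => .  t=0,i=8
  [18] #..#. => #  t=0,i=15
  [17] #...# => #  t=1,i=19
  [16] #.... => .  t=0,i=18
  [15] .#### => #  t=1,i=2
  [14] .###. => .  t=0,i=5
  [13] .##.# => #  t=0,i=2
  [12] .##.. => #  t=0,i=13
  [11] .#.## => .  t=2,i=8
  [10] .#.#. => #  t=1,i=16
  [9] .#..# => #  t=1,i=7
  [8] .#... => #  t=0,i=17
  [7] ..### => #  t=1,i=1
  [6] ..##. => #  t=0,i=1
  [5] ..#.# => #  t=7,i=7
  [4] ..#.. => .  t=0,i=16
  [3] ...## => .  t=0,i=0
  [2] ...#. => #  t=7,i=6
  [1] ....# => .  t=0,i=19
  [0] ..... => .  t=4,i=0
  bits 00111101111001101011011111100100 = 1038530532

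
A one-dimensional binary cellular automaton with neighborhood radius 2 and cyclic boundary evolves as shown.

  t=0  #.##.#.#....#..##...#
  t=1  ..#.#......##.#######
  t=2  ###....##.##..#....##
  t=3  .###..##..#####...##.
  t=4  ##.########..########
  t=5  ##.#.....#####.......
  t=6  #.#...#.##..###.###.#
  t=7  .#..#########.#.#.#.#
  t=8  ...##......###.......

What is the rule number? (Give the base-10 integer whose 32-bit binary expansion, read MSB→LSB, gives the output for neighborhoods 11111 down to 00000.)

  [31] ##### => .  t=1,i=16
  [30] ####. => #  t=1,i=19
  [29] ###.# => #  t=4,i=1
  [28] ###.. => #  t=1,i=20
  [27] ##.## => .  t=0,i=1
  [26] ##.#. => #  t=0,i=4
  [25] ##..# => #  t=1,i=0
  [24] ##... => #  t=0,i=17
  [23] #.### => #  t=1,i=14
  [22] #.##. => #  t=0,i=2
  [21] #.#.# => .  t=0,i=5
  [20] #.#.. => .  t=0,i=7
  [19] #..## => #  t=0,i=14
  [18] #..#. => #  t=1,i=1
  [17] #...# => #  t=0,i=18
  [16] #.... => .  t=0,i=9
  [15] .#### => .  t=1,i=15
  [14] .###. => .  t=3,i=2
  [13] .##.# => .  t=0,i=0
  [12] .##.. => #  t=0,i=16
  [11] .#.## => #  t=6,i=7
  [10] .#.#. => .  t=0,i=6
  [9] .#..# => .  t=0,i=13
  [8] .#... => .  t=0,i=8
  [7] ..### => #  t=2,i=19
  [6] ..##. => #  t=0,i=15
  [5] ..#.# => #  t=1,i=2
  [4] ..#.. => #  t=0,i=12
  [3] ...## => #  t=0,i=19
  [2] ...#. => #  t=0,i=11
  [1] ....# => .  t=0,i=10
  [0] ..... => #  t=1,i=7
  bits 01110111110011100001100011111101 = 2009995517

2009995517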